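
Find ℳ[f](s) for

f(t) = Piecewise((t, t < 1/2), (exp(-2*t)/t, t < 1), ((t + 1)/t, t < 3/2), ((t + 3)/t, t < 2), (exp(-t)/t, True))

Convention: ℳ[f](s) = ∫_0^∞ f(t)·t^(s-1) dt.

strip the shared t-power: t**2 on [0, 1/2); exp(-2*t) on [1/2, 1); t + 1 on [1, 3/2); …
split f at 1/2, 1, 3/2, 2: ℳ[f](s) collects 5 kernel integrals
[0, 1/2) adds the kernel integral of t
∫ exp(-2*t)/t·t^(s-1) over [1/2, 1)
∫ (t + 1)/t·t^(s-1) over [1, 3/2)
on [3/2, 2) integrate f = (t + 3)/t against the kernel
between 2 and ∞ the integrand is exp(-t)/t·t^(s-1)

(6*2**s*s*(s - 1)*(s + 1)*uppergamma(s - 1, 2) - 12*2**s*(s - 1)*(s + 1) - 6*2**s*(s + 1) - 8*3**s*(s - 1)*(s + 1) - 8*3**s*(s + 1) + 15*4**s*(s - 1)*(s + 1) + 9*4**s*(s + 1) + 12*s*(s - 1)*(s + 1)*uppergamma(s - 1, 1) - 12*s*(s - 1)*(s + 1)*uppergamma(s - 1, 2) + 3*s*(s - 1))/(6*2**s*s*(s - 1)*(s + 1))
  Re(s) > -1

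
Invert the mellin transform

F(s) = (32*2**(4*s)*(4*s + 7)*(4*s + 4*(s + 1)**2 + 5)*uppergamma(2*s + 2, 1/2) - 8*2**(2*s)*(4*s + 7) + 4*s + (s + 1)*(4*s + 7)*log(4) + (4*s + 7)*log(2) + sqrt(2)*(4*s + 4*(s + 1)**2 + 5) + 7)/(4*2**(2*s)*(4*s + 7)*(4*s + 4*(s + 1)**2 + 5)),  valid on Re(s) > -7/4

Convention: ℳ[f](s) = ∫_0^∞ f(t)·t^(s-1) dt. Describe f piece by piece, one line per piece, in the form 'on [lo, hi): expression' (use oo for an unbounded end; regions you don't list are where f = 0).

on [0, 1/4): t**(7/4)
on [1/4, 1): t**(3/2)*log(sqrt(t))
on [1, oo): t*exp(-sqrt(t)/2)

invert the shared t-power to get t**(5/4) on [0, 1/4); t*log(sqrt(t)) on [1/4, 1); sqrt(t)*exp(-sqrt(t)/2) on [1, ∞)
invert the shared t-power to get t**(3/4) on [0, 1/4); sqrt(t)*log(sqrt(t)) on [1/4, 1); exp(-sqrt(t)/2) on [1, ∞)
remove the power substitution first: t**(3/2) on [0, 1/2); t*log(t) on [1/2, 1); exp(-t/2) on [1, ∞)
along the cuts 1/4, 1, ℳ[f](s) splits into 3 integrals
over [0, 1/4), the kernel integral of t**(7/4) enters the sum
over [1/4, 1), the kernel integral of t**(3/2)*log(sqrt(t)) enters the sum
segment [1, ∞) carries t*exp(-sqrt(t)/2); integrate it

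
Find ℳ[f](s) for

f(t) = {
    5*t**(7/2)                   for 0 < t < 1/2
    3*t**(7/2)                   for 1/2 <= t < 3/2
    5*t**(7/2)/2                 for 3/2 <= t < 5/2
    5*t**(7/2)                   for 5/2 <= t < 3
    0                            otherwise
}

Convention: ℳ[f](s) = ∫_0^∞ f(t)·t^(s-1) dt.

(4*2**(-s - 7/2) + 10*3**(s + 7/2) + (3/2)**(s + 7/2) - 5*(5/2)**(s + 7/2))/(2*s + 7)
  Re(s) > -7/2

f breaks at 1/2, 3/2, 5/2 into 4 integrals to sum
[0, 1/2) adds the kernel integral of 5*t**(7/2)
[1/2, 3/2) adds the kernel integral of 3*t**(7/2)
on [3/2, 5/2): add ∫ 5*t**(7/2)/2·t^(s-1) dt
segment [5/2, 3) carries 5*t**(7/2); integrate it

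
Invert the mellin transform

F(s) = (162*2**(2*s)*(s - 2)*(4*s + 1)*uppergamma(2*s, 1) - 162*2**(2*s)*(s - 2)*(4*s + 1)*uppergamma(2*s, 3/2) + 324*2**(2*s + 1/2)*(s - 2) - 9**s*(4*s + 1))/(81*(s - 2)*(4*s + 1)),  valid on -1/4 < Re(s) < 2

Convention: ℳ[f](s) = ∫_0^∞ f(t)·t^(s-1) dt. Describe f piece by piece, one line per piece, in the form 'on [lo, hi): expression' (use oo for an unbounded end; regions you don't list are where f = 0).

on [0, 4): t**(1/4)
on [4, 9): exp(-sqrt(t)/2)
on [9, oo): t**(-2)

peel off the power substitution: sqrt(t) on [0, 2); exp(-t/2) on [2, 3); t**(-4) on [3, ∞)
summing 3 kernel integrals split by 4, 9 yields ℳ[f](s)
the [0, 4) slice contributes ∫ t**(1/4)·t^(s-1) dt
∫ over [4, 9) of exp(-sqrt(t)/2)·t^(s-1) joins the sum
segment [9, ∞) carries t**(-2); integrate it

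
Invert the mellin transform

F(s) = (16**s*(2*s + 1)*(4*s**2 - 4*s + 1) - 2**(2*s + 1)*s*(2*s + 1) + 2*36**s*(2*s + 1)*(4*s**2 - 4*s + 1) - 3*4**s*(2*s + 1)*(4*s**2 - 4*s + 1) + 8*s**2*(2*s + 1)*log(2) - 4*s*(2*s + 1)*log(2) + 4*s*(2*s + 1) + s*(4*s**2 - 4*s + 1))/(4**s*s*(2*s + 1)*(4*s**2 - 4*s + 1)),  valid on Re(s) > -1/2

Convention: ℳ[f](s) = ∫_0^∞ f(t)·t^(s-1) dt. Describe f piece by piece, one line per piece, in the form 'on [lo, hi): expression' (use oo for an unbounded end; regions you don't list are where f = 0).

undo the power substitution: t on [0, 1/2); log(t)/t on [1/2, 1); 3 on [1, 2); …
slice at 1/4, 1, 4, transform all 4 pieces, and sum them
the [0, 1/4) slice contributes ∫ sqrt(t)·t^(s-1) dt
∫ over [1/4, 1) of log(sqrt(t))/sqrt(t)·t^(s-1) joins the sum
segment 1 to 4 holds 3; add its integral
segment 4 to 9 holds 2; add its integral

on [0, 1/4): sqrt(t)
on [1/4, 1): log(sqrt(t))/sqrt(t)
on [1, 4): 3
on [4, 9): 2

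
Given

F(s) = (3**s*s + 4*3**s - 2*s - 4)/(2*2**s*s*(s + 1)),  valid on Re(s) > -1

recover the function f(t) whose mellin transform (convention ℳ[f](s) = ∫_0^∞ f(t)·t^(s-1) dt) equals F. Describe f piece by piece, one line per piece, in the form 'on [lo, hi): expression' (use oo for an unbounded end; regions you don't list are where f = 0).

on [0, 1/2): t
on [1/2, 3/2): 2 - t

breakpoints 1/2: one integral from each of the 2 segments
over [0, 1/2), the kernel integral of t enters the sum
the [1/2, 3/2) slice contributes ∫ (2 - t)·t^(s-1) dt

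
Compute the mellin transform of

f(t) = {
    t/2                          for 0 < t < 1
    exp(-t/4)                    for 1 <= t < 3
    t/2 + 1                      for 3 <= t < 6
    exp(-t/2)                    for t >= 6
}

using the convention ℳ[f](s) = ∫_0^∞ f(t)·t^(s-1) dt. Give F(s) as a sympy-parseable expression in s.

(2*2**s*s*(s + 1)*uppergamma(s, 3) - 5*3**s*s - 2*3**s + 2*4**s*s*(s + 1)*uppergamma(s, 1/4) - 2*4**s*s*(s + 1)*uppergamma(s, 3/4) + 8*6**s*s + 2*6**s + s)/(2*s*(s + 1))
  Re(s) > -1

undo the common scale on t: t on [0, 1/2); exp(-t/2) on [1/2, 3/2); t + 1 on [3/2, 3); …
f breaks at 1, 3, 6 into 4 integrals to sum
for t in [0, 1): the term is ∫ t/2·t^(s-1)
on [1, 3): add ∫ exp(-t/4)·t^(s-1) dt
over [3, 6), the kernel integral of (t/2 + 1) enters the sum
on [6, ∞): add ∫ exp(-t/2)·t^(s-1) dt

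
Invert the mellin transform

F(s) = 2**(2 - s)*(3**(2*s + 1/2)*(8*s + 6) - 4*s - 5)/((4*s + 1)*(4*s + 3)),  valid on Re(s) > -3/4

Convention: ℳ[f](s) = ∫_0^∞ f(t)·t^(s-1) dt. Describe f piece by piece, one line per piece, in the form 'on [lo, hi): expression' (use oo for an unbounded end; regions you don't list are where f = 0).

reversing the common scale on t: t**(3/4) on [0, 1); 2*t**(1/4) on [1, 9)
remove the power substitution first: t**(3/2) on [0, 1); 2*sqrt(t) on [1, 3)
along the cuts 1/2, ℳ[f](s) splits into 2 integrals
over [0, 1/2), the kernel integral of 2**(3/4)*t**(3/4) enters the sum
over [1/2, 9/2), the kernel integral of 2*2**(1/4)*t**(1/4) enters the sum

on [0, 1/2): 2**(3/4)*t**(3/4)
on [1/2, 9/2): 2*2**(1/4)*t**(1/4)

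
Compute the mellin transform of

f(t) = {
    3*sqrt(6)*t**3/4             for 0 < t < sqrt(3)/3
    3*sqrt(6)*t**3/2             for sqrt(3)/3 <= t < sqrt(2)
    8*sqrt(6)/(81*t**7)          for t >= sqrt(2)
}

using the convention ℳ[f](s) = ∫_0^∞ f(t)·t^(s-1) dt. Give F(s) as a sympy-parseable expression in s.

strip the power substitution: 3*sqrt(6)*t**(3/2)/4 on [0, 1/3); 3*sqrt(6)*t**(3/2)/2 on [1/3, 2); 8*sqrt(6)/(81*t**(7/2)) on [2, ∞)
the common scale on t comes off first: t**(3/2) on [0, 1/2); 2*t**(3/2) on [1/2, 3); t**(-7/2) on [3, ∞)
back out the shared t-power: t on [0, 1/2); 2*t on [1/2, 3); t**(-4) on [3, ∞)
f breaks at sqrt(3)/3, sqrt(2) into 3 integrals to sum
segment [0, sqrt(3)/3) carries 3*sqrt(6)*t**3/4; integrate it
[sqrt(3)/3, sqrt(2)) adds the kernel integral of 3*sqrt(6)*t**3/2
∫ over [sqrt(2), ∞) of 8*sqrt(6)/(81*t**7)·t^(s-1) joins the sum

sqrt(2)*(sqrt(3)/3)**s*(972*6**(s/2 + 1/2)*(s - 7) - 2*6**(s/2 + 1/2)*(s + 3) - 81*s + 567)/(324*(s - 7)*(s + 3))
  -3 < Re(s) < 7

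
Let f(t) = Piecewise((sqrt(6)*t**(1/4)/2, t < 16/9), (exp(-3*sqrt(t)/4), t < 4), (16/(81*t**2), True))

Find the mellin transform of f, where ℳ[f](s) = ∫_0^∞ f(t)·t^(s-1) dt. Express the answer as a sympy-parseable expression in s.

the power substitution comes off first: sqrt(6)*sqrt(t)/2 on [0, 4/3); exp(-3*t/4) on [4/3, 2); 16/(81*t**4) on [2, ∞)
peel off the common scale on t: sqrt(t) on [0, 2); exp(-t/2) on [2, 3); t**(-4) on [3, ∞)
treat the 3 regions marked off by 16/9, 4 separately and sum
on [0, 16/9) integrate f = sqrt(6)*t**(1/4)/2 against the kernel
segment 16/9 to 4 holds exp(-3*sqrt(t)/4); add its integral
between 4 and ∞ the integrand is 16/(81*t**2)·t^(s-1)

2**(2*s)*(324*2**(2*s + 1/2)*(s - 2) + 162*4**s*(s - 2)*(4*s + 1)*uppergamma(2*s, 1) - 162*4**s*(s - 2)*(4*s + 1)*uppergamma(2*s, 3/2) - 9**s*(4*s + 1))/(81*9**s*(s - 2)*(4*s + 1))
  -1/4 < Re(s) < 2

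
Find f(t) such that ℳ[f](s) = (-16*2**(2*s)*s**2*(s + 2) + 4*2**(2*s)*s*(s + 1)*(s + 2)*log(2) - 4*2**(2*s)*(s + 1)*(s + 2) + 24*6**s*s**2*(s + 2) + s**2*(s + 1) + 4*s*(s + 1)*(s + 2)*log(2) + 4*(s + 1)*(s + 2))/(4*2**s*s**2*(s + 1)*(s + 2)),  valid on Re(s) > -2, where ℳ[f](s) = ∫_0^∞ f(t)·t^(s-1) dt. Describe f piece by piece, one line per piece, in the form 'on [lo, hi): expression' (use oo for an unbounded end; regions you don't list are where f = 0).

on [0, 1/2): t**2
on [1/2, 2): log(t)
on [2, 3): 2*t

the 3 pieces separated at 1/2, 2 each add one integral
∫ over [0, 1/2) of t**2·t^(s-1) joins the sum
on [1/2, 2): add ∫ log(t)·t^(s-1) dt
segment [2, 3) carries 2*t; integrate it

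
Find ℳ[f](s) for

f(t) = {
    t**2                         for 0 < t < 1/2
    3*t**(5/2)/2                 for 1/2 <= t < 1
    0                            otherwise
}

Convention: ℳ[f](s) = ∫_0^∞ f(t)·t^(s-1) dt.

slice at 1/2, transform all 2 pieces, and sum them
∫ over [0, 1/2) of t**2·t^(s-1) joins the sum
the [1/2, 1) slice contributes ∫ 3*t**(5/2)/2·t^(s-1) dt

(-3*2**(1/2 - s)*(s + 2) + 24*s + 48 + 2*(2*s + 5)/2**s)/(8*(s + 2)*(2*s + 5))
  Re(s) > -2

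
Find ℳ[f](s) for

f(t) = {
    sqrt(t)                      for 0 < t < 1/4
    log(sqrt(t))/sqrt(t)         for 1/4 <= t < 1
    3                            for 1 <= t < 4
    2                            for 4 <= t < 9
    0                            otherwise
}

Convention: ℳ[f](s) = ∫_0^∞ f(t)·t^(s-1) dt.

(16**s*(2*s + 1)*(4*s**2 - 4*s + 1) - 2**(2*s + 1)*s*(2*s + 1) + 2*36**s*(2*s + 1)*(4*s**2 - 4*s + 1) - 3*4**s*(2*s + 1)*(4*s**2 - 4*s + 1) + 8*s**2*(2*s + 1)*log(2) - 4*s*(2*s + 1)*log(2) + 4*s*(2*s + 1) + s*(4*s**2 - 4*s + 1))/(4**s*s*(2*s + 1)*(4*s**2 - 4*s + 1))
  Re(s) > -1/2

back out the power substitution: t on [0, 1/2); log(t)/t on [1/2, 1); 3 on [1, 2); …
cuts at 1/4, 1, 4: linearity sums the 4 kernel integrals
between 0 and 1/4 the integrand is sqrt(t)·t^(s-1)
segment 1/4 to 1 holds log(sqrt(t))/sqrt(t); add its integral
the [1, 4) slice contributes ∫ 3·t^(s-1) dt
on [4, 9) integrate f = 2 against the kernel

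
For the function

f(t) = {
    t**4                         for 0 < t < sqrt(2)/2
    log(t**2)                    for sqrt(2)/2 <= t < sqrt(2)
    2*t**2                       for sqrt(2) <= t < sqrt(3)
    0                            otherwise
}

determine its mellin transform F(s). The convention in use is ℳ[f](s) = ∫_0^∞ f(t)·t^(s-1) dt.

back out the power substitution: t**2 on [0, 1/2); log(t) on [1/2, 2); 2*t on [2, 3)
the 3 pieces separated at sqrt(2)/2, sqrt(2) each add one integral
the [0, sqrt(2)/2) slice contributes ∫ t**4·t^(s-1) dt
on [sqrt(2)/2, sqrt(2)) integrate f = log(t**2) against the kernel
piece [sqrt(2), sqrt(3)): integrate 2*t**2 against the kernel

(sqrt(2)/2)**s*(-16*2**s*s**2*(s + 4) + 4*2**s*s*(s + 2)*(s + 4)*log(2) - 8*2**s*(s + 2)*(s + 4) + 24*6**(s/2)*s**2*(s + 4) + s**2*(s + 2) + 4*s*(s + 2)*(s + 4)*log(2) + 8*(s + 2)*(s + 4))/(4*s**2*(s + 2)*(s + 4))
  Re(s) > -4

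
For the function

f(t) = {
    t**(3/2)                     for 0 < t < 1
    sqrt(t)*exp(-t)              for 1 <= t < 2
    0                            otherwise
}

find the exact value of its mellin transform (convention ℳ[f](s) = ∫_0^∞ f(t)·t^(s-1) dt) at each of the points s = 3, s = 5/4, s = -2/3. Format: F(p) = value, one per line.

strip the shared t-power: t on [0, 1); exp(-t) on [1, 2)
decompose at 1; ℳ[f](s) sums the 2 pieces' integrals
the [0, 1) slice contributes ∫ t**(3/2)·t^(s-1) dt
for t in [1, 2): the term is ∫ sqrt(t)*exp(-t)·t^(s-1)

F(3) = (-918*sqrt(2) + (-135*sqrt(pi)*erfc(sqrt(2)) + 16 + 135*sqrt(pi)*erfc(1))*exp(2) + 522*E)*exp(-2)/72
F(5/4) = -uppergamma(7/4, 2) + 4/11 + uppergamma(7/4, 1)
F(-2/3) = -uppergamma(-1/6, 2) + uppergamma(-1/6, 1) + 6/5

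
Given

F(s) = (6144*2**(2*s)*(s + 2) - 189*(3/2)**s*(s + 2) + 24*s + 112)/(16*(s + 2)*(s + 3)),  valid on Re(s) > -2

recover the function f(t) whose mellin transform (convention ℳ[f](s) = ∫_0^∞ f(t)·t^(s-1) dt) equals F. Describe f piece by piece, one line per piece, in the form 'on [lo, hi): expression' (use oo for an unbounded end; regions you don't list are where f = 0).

split f at 1, 3/2: ℳ[f](s) collects 3 kernel integrals
segment [0, 1) carries 4*t**2; integrate it
over [1, 3/2), the kernel integral of 5*t**3/2 enters the sum
on [3/2, 4): add ∫ 6*t**3·t^(s-1) dt

on [0, 1): 4*t**2
on [1, 3/2): 5*t**3/2
on [3/2, 4): 6*t**3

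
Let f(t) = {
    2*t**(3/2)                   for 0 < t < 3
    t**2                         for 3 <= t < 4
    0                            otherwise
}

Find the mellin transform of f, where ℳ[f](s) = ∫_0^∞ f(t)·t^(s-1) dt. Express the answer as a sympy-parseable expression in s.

(16*2**(2*s)*(2*s + 3) - 9*3**s*(2*s + 3) + 12*3**(s + 1/2)*(s + 2))/((s + 2)*(2*s + 3))
  Re(s) > -3/2

decompose at 3; ℳ[f](s) sums the 2 pieces' integrals
between 0 and 3 the integrand is 2*t**(3/2)·t^(s-1)
between 3 and 4 the integrand is t**2·t^(s-1)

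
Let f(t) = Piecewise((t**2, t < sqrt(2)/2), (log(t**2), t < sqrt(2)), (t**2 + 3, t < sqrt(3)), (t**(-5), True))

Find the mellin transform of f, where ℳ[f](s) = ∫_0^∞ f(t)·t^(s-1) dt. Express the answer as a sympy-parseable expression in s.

strip the power substitution: t on [0, 1/2); log(t) on [1/2, 2); t + 3 on [2, 3); …
the 4 pieces separated at sqrt(2)/2, sqrt(2), sqrt(3) each add one integral
over [0, sqrt(2)/2), the kernel integral of t**2 enters the sum
over [sqrt(2)/2, sqrt(2)), the kernel integral of log(t**2) enters the sum
segment [sqrt(2), sqrt(3)) carries (t**2 + 3); integrate it
segment [sqrt(3), ∞) carries t**(-5); integrate it

(-135*2**s*s**2*(s - 5)/2 + 27*2**s*s*(s/2 + 1)*(s - 5)*log(2) - 81*2**s*s*(s - 5) - 54*2**s*(s/2 + 1)*(s - 5) - sqrt(3)*6**(s/2)*s**2*(s/2 + 1) + 81*6**(s/2)*s**2*(s - 5) + 81*6**(s/2)*s*(s - 5) + 27*s**2*(s - 5)/4 + 27*s*(s/2 + 1)*(s - 5)*log(2) + (s - 5)*(27*s + 54))/(27*2**(s/2)*s**2*(s/2 + 1)*(s - 5))
  -2 < Re(s) < 5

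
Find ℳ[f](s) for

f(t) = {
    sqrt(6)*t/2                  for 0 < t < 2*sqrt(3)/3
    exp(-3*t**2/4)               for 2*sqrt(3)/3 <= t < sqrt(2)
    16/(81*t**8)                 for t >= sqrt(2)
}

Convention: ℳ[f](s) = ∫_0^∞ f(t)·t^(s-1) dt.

invert the power substitution to get sqrt(6)*sqrt(t)/2 on [0, 4/3); exp(-3*t/4) on [4/3, 2); 16/(81*t**4) on [2, ∞)
remove the common scale on t first: sqrt(t) on [0, 2); exp(-t/2) on [2, 3); t**(-4) on [3, ∞)
treat the 3 regions marked off by 2*sqrt(3)/3, sqrt(2) separately and sum
∫ sqrt(6)*t/2·t^(s-1) over [0, 2*sqrt(3)/3)
for t in [2*sqrt(3)/3, sqrt(2)): the term is ∫ exp(-3*t**2/4)·t^(s-1)
[sqrt(2), ∞) adds the kernel integral of 16/(81*t**8)

2**(s/2)*(sqrt(3)/3)**s*(2**(s/2)*(s - 8)*(s + 1)*uppergamma(s/2, 1) - 2**(s/2)*(s - 8)*(s + 1)*uppergamma(s/2, 3/2) + 2*2**(s/2 + 1/2)*(s - 8) - 2*3**(s/2)*(s + 1)/81)/(2*(s - 8)*(s + 1))
  -1 < Re(s) < 8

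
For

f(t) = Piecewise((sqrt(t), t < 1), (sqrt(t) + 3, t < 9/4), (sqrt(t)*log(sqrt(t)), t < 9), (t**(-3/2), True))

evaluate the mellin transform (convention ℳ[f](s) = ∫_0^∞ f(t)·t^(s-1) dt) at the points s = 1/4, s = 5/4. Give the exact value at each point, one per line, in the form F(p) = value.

F(1/4) = -12 - 356*sqrt(3)/135 + log(2**(sqrt(6))*3**(-sqrt(6) + 4*sqrt(3))) + 23*sqrt(6)/3
F(5/4) = -452*sqrt(3)/147 - 27*sqrt(6)*log(3)/28 - 12/5 + 27*sqrt(6)*log(2)/28 + 3861*sqrt(6)/980 + 108*sqrt(3)*log(3)/7

peel off the power substitution: t on [0, 1); t + 3 on [1, 3/2); t*log(t) on [3/2, 3); …
breakpoints 1, 9/4, 9: one integral from each of the 4 segments
between 0 and 1 the integrand is sqrt(t)·t^(s-1)
∫ (sqrt(t) + 3)·t^(s-1) over [1, 9/4)
piece [9/4, 9): integrate sqrt(t)*log(sqrt(t)) against the kernel
between 9 and ∞ the integrand is t**(-3/2)·t^(s-1)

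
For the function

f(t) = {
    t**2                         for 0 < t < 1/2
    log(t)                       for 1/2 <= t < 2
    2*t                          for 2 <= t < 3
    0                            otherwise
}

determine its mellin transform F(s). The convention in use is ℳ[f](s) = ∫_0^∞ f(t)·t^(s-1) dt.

(-16*2**(2*s)*s**2*(s + 2) + 4*2**(2*s)*s*(s + 1)*(s + 2)*log(2) - 4*2**(2*s)*(s + 1)*(s + 2) + 24*6**s*s**2*(s + 2) + s**2*(s + 1) + 4*s*(s + 1)*(s + 2)*log(2) + 4*(s + 1)*(s + 2))/(4*2**s*s**2*(s + 1)*(s + 2))
  Re(s) > -2

summing 3 kernel integrals split by 1/2, 2 yields ℳ[f](s)
on [0, 1/2) integrate f = t**2 against the kernel
∫ over [1/2, 2) of log(t)·t^(s-1) joins the sum
segment [2, 3) carries 2*t; integrate it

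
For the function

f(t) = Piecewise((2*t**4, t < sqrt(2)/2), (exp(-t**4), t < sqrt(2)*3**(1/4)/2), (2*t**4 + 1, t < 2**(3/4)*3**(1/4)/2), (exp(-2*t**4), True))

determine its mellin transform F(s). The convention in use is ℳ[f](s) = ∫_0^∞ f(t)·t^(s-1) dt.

peel off the power substitution: 2*t**2 on [0, 1/2); exp(-t**2) on [1/2, sqrt(3)/2); 2*t**2 + 1 on [sqrt(3)/2, sqrt(6)/2); …
reversing the power substitution: 2*t on [0, 1/4); exp(-t) on [1/4, 3/4); 2*t + 1 on [3/4, 3/2); …
peel off the common scale on t: t on [0, 1/2); exp(-t/2) on [1/2, 3/2); t + 1 on [3/2, 3); …
slice at sqrt(2)/2, sqrt(2)*3**(1/4)/2, 2**(3/4)*3**(1/4)/2, transform all 4 pieces, and sum them
for t in [0, sqrt(2)/2): the term is ∫ 2*t**4·t^(s-1)
on [sqrt(2)/2, sqrt(2)*3**(1/4)/2): add ∫ exp(-t**4)·t^(s-1) dt
[sqrt(2)*3**(1/4)/2, 2**(3/4)*3**(1/4)/2) adds the kernel integral of (2*t**4 + 1)
over [2**(3/4)*3**(1/4)/2, ∞), the kernel integral of exp(-2*t**4) enters the sum

(sqrt(2)/2)**s*(2**(s/4)*s*(s + 4)*uppergamma(s/4, 3) + 2**(s/2)*s*(s + 4)*uppergamma(s/4, 1/4) - 2**(s/2)*s*(s + 4)*uppergamma(s/4, 3/4) - 10*3**(s/4)*s - 16*3**(s/4) + 16*6**(s/4)*s + 16*6**(s/4) + 2*s)/(4*s*(s + 4))
  Re(s) > -4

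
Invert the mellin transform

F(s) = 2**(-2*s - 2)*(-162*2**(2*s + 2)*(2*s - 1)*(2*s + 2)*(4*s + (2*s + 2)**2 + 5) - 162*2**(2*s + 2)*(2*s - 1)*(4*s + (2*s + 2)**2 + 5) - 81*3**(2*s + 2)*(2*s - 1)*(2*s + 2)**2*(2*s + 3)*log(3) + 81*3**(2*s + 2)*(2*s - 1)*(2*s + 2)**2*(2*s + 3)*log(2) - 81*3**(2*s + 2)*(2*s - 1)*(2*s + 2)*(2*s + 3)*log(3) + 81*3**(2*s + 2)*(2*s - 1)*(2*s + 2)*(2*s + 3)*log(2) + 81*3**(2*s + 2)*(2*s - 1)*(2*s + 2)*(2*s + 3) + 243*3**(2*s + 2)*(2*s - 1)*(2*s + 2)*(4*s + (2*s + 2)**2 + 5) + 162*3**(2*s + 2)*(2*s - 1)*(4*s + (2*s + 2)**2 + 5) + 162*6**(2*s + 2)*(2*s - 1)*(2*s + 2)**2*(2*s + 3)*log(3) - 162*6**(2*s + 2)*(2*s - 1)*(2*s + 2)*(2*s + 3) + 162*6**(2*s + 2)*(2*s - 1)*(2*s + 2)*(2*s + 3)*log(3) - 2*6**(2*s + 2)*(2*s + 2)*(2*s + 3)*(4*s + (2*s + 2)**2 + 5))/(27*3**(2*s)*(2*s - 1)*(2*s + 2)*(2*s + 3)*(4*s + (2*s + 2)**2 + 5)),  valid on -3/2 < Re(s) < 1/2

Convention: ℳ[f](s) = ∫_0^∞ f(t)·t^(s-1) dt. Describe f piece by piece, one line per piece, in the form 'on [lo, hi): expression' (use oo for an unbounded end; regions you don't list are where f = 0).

on [0, 1/9): 27*t**(3/2)
on [1/9, 1/4): 9*t*(3*sqrt(t) + 3)
on [1/4, 1): 27*t**(3/2)*log(3*sqrt(t))
on [1, oo): 1/(3*sqrt(t))

undo the power substitution: 27*t**3 on [0, 1/3); 9*t**2*(3*t + 3) on [1/3, 1/2); 27*t**3*log(3*t) on [1/2, 1); …
the common scale on t comes off first: t**3 on [0, 1); t**2*(t + 3) on [1, 3/2); t**3*log(t) on [3/2, 3); …
remove the shared t-power first: t on [0, 1); t + 3 on [1, 3/2); t*log(t) on [3/2, 3); …
treat the 4 regions marked off by 1/9, 1/4, 1 separately and sum
segment [0, 1/9) carries 27*t**(3/2); integrate it
piece [1/9, 1/4): integrate 9*t*(3*sqrt(t) + 3) against the kernel
on [1/4, 1): add ∫ 27*t**(3/2)*log(3*sqrt(t))·t^(s-1) dt
on [1, ∞) integrate f = 1/(3*sqrt(t)) against the kernel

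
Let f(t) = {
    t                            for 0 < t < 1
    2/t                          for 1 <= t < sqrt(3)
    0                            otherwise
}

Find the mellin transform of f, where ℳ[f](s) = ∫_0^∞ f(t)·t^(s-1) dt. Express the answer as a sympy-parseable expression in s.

(3**(s/2 + 1/2)*(2*s + 2)/3 - s - 3)/((s - 1)*(s + 1))
  Re(s) > -1

the power substitution comes off first: sqrt(t) on [0, 1); 2/sqrt(t) on [1, 3)
peel off the shared t-power: t**(3/2) on [0, 1); 2*sqrt(t) on [1, 3)
cuts at 1: linearity sums the 2 kernel integrals
on [0, 1) integrate f = t against the kernel
on [1, sqrt(3)): add ∫ 2/t·t^(s-1) dt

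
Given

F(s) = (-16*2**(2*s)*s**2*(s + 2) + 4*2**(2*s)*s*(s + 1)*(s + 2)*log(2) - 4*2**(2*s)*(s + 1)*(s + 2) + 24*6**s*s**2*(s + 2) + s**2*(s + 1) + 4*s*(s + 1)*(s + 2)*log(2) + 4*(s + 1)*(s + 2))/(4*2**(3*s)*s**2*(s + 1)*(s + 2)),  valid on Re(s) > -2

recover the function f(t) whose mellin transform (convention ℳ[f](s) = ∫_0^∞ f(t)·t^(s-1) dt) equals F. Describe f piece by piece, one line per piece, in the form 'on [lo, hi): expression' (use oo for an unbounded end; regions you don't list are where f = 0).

strip the common scale on t: 4*t**2 on [0, 1/4); log(2*t) on [1/4, 1); 4*t on [1, 3/2)
undo the common scale on t: t**2 on [0, 1/2); log(t) on [1/2, 2); 2*t on [2, 3)
integrate the 3 segments split at 1/8, 1/2, then add the results
piece [0, 1/8): integrate 16*t**2 against the kernel
on [1/8, 1/2): add ∫ log(4*t)·t^(s-1) dt
∫ over [1/2, 3/4) of 8*t·t^(s-1) joins the sum

on [0, 1/8): 16*t**2
on [1/8, 1/2): log(4*t)
on [1/2, 3/4): 8*t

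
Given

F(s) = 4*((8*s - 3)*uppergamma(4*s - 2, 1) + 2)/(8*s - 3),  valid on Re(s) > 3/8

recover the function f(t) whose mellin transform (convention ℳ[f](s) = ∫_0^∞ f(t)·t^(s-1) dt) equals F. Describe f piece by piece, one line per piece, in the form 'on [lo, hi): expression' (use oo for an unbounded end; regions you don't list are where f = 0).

on [0, 1): t**(-3/8)
on [1, oo): exp(-t**(1/4))/sqrt(t)

strip the power substitution: t**(-3/4) on [0, 1); exp(-sqrt(t))/t on [1, ∞)
peel off the shared t-power: t**(1/4) on [0, 1); exp(-sqrt(t)) on [1, ∞)
the power substitution comes off first: sqrt(t) on [0, 1); exp(-t) on [1, ∞)
f breaks at 1 into 2 integrals to sum
on [0, 1): add ∫ t**(-3/8)·t^(s-1) dt
on [1, ∞) integrate f = exp(-t**(1/4))/sqrt(t) against the kernel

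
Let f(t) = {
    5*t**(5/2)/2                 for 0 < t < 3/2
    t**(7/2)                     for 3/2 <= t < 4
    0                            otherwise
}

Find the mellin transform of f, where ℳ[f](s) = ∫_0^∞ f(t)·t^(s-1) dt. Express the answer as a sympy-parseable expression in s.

(1024*2**(3*s)*s + 2560*2**(3*s) + 9*3**s*sqrt(6)*s + 45*3**s*sqrt(6))/(2*2**s*(4*s**2 + 24*s + 35))
  Re(s) > -5/2

linearity at 3/2 turns ℳ[f](s) into 2 summed integrals
the [0, 3/2) slice contributes ∫ 5*t**(5/2)/2·t^(s-1) dt
over [3/2, 4), the kernel integral of t**(7/2) enters the sum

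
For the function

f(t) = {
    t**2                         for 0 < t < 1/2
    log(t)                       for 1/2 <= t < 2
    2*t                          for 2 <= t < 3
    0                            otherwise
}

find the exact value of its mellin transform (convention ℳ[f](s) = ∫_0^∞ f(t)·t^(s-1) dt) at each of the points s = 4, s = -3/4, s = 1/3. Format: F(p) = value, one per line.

treat the 3 regions marked off by 1/2, 2 separately and sum
piece [0, 1/2): integrate t**2 against the kernel
over [1/2, 2), the kernel integral of log(t) enters the sum
segment 2 to 3 holds 2*t; add its integral

F(4) = 257*log(2)/64 + 320281/3840
F(-3/4) = 2**(3/4)*(-200*sqrt(2) - log(2**(15*sqrt(2) + 60)) + 89 + 180*6**(1/4))/45
F(1/3) = 3*2**(2/3)*(-112*2**(2/3) + log(2**(28 + 28*2**(2/3))) + 42*6**(1/3) + 85)/56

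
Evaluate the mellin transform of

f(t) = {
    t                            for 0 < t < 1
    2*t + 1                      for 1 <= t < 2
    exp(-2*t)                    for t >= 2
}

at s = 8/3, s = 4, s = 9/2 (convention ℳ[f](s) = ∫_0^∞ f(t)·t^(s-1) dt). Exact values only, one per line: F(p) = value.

the 3 pieces separated at 1, 2 each add one integral
the [0, 1) slice contributes ∫ t·t^(s-1) dt
over [1, 2), the kernel integral of (2*t + 1) enters the sum
[2, ∞) adds the kernel integral of exp(-2*t)

F(8/3) = -57/88 + 2**(1/3)*uppergamma(8/3, 4)/8 + 129*2**(2/3)/22
F(4) = 71*exp(-4)/8 + 327/20
F(9/2) = (sqrt(2)*(10395*sqrt(pi)*exp(4)*erfc(2) + 532620)/50688 + (-20480 + 770048*sqrt(2))*exp(4)/50688)*exp(-4)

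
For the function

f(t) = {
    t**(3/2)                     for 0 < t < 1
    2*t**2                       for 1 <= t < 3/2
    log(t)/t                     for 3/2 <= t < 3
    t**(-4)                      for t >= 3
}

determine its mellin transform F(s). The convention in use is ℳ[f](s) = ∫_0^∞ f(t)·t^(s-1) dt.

linearity at 1, 3/2, 3 turns ℳ[f](s) into 4 summed integrals
∫ t**(3/2)·t^(s-1) over [0, 1)
between 1 and 3/2 the integrand is 2*t**2·t^(s-1)
for t in [3/2, 3): the term is ∫ log(t)/t·t^(s-1)
∫ t**(-4)·t^(s-1) over [3, ∞)

(324*2**s*(s - 4)*(s + 2)*(s**2 - 2*s + 1) - 324*2**s*(s - 4)*(2*s + 3)*(s**2 - 2*s + 1) - 108*3**s*s*(s - 4)*(s + 2)*(2*s + 3)*log(3) + 108*3**s*s*(s - 4)*(s + 2)*(2*s + 3)*log(2) - 108*3**s*(s - 4)*(s + 2)*(2*s + 3)*log(2) + 108*3**s*(s - 4)*(s + 2)*(2*s + 3) + 108*3**s*(s - 4)*(s + 2)*(2*s + 3)*log(3) + 729*3**s*(s - 4)*(2*s + 3)*(s**2 - 2*s + 1) + 54*6**s*s*(s - 4)*(s + 2)*(2*s + 3)*log(3) - 54*6**s*(s - 4)*(s + 2)*(2*s + 3)*log(3) - 54*6**s*(s - 4)*(s + 2)*(2*s + 3) - 2*6**s*(s + 2)*(2*s + 3)*(s**2 - 2*s + 1))/(162*2**s*(s - 4)*(s + 2)*(2*s + 3)*(s**2 - 2*s + 1))
  -3/2 < Re(s) < 4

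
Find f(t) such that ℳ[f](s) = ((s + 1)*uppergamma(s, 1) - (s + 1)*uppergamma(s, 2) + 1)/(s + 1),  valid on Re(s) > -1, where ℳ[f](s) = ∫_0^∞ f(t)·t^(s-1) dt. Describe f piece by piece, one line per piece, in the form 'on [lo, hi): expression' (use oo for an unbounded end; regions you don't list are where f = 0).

split f at 1: ℳ[f](s) collects 2 kernel integrals
[0, 1) adds the kernel integral of t
over [1, 2), the kernel integral of exp(-t) enters the sum

on [0, 1): t
on [1, 2): exp(-t)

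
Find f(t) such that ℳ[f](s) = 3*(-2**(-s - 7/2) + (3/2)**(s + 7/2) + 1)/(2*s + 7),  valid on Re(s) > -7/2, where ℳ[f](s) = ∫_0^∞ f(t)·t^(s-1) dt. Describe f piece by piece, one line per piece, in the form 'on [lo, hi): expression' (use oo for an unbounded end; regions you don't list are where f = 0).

summing 3 kernel integrals split by 1/2, 1 yields ℳ[f](s)
piece [0, 1/2): integrate 3*t**(7/2)/2 against the kernel
for t in [1/2, 1): the term is ∫ 3*t**(7/2)·t^(s-1)
∫ over [1, 3/2) of 3*t**(7/2)/2·t^(s-1) joins the sum

on [0, 1/2): 3*t**(7/2)/2
on [1/2, 1): 3*t**(7/2)
on [1, 3/2): 3*t**(7/2)/2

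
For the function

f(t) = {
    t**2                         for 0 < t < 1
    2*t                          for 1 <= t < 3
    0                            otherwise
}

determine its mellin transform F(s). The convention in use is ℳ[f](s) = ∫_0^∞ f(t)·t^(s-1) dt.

remove the shared t-power first: t**(3/2) on [0, 1); 2*sqrt(t) on [1, 3)
decompose at 1; ℳ[f](s) sums the 2 pieces' integrals
over [0, 1), the kernel integral of t**2 enters the sum
on [1, 3): add ∫ 2*t·t^(s-1) dt

(6*3**s*(s + 2) - s - 3)/((s + 1)*(s + 2))
  Re(s) > -2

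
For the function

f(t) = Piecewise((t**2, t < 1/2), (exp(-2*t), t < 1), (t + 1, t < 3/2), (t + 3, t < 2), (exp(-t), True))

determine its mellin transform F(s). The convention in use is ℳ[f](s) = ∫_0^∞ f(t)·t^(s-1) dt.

along the cuts 1/2, 1, 3/2, 2, ℳ[f](s) splits into 5 integrals
segment 0 to 1/2 holds t**2; add its integral
segment 1/2 to 1 holds exp(-2*t); add its integral
the [1, 3/2) slice contributes ∫ (t + 1)·t^(s-1) dt
on [3/2, 2) integrate f = (t + 3) against the kernel
[2, ∞) adds the kernel integral of exp(-t)

(20*2**(2*s)*s*(s + 2) + 12*2**(2*s)*(s + 2) + 4*2**s*s*(s + 1)*(s + 2)*uppergamma(s, 2) - 8*2**s*s*(s + 2) - 4*2**s*(s + 2) - 8*3**s*s*(s + 2) - 8*3**s*(s + 2) + 4*s*(s + 1)*(s + 2)*uppergamma(s, 1) - 4*s*(s + 1)*(s + 2)*uppergamma(s, 2) + s*(s + 1))/(4*2**s*s*(s + 1)*(s + 2))
  Re(s) > -2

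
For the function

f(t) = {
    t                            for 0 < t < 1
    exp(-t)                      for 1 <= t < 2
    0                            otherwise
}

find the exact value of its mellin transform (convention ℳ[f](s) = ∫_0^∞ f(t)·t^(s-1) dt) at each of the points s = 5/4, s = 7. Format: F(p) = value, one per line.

slice at 1, transform all 2 pieces, and sum them
between 0 and 1 the integrand is t·t^(s-1)
segment 1 to 2 holds exp(-t); add its integral

F(5/4) = -uppergamma(5/4, 2) + uppergamma(5/4, 1) + 4/9
F(7) = -5296*exp(-2) + 1/8 + 1957*exp(-1)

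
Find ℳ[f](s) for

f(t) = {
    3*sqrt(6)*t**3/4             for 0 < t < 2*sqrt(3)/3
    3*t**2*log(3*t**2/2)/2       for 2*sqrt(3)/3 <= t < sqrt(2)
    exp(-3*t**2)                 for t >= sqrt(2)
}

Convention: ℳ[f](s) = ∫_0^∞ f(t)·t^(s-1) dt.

2**(s/2)*(-12**(s/2)*s*(s + 3)*log(2) - 2*12**(s/2)*(s + 3)*log(2) + 2*12**(s/2)*(s + 3) + 4*12**(s/2)*sqrt(2)*(s**2/4 + s + 1) + 3*18**(s/2)*s*(s + 3)*log(3)/2 - 3*18**(s/2)*(s + 3) + 3*18**(s/2)*(s + 3)*log(3) + 3**(s/2)*(s + 3)*(s**2/4 + s + 1)*uppergamma(s/2, 6))/(2*18**(s/2)*(s + 3)*(s**2/4 + s + 1))
  Re(s) > -3

reversing the power substitution: 3*sqrt(6)*t**(3/2)/4 on [0, 4/3); 3*t*log(3*t/2)/2 on [4/3, 2); exp(-3*t) on [2, ∞)
strip the common scale on t: 3*sqrt(3)*t**(3/2) on [0, 2/3); 3*t*log(3*t) on [2/3, 1); exp(-6*t) on [1, ∞)
peel off the common scale on t: t**(3/2) on [0, 2); t*log(t) on [2, 3); exp(-2*t) on [3, ∞)
integrate the 3 segments split at 2*sqrt(3)/3, sqrt(2), then add the results
[0, 2*sqrt(3)/3) adds the kernel integral of 3*sqrt(6)*t**3/4
piece [2*sqrt(3)/3, sqrt(2)): integrate 3*t**2*log(3*t**2/2)/2 against the kernel
segment sqrt(2) to ∞ holds exp(-3*t**2); add its integral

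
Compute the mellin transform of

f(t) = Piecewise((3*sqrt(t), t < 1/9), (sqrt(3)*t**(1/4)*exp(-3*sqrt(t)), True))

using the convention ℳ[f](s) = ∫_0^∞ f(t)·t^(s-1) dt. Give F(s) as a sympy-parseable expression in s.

(2*(2*s + 1)*uppergamma(2*s + 1/2, 1) + 2)/(9**s*(2*s + 1))
  Re(s) > -1/2

invert the power substitution to get 3*t on [0, 1/3); sqrt(3)*sqrt(t)*exp(-3*t) on [1/3, ∞)
strip the common scale on t: t on [0, 1); sqrt(t)*exp(-t) on [1, ∞)
reversing the shared t-power: sqrt(t) on [0, 1); exp(-t) on [1, ∞)
cuts at 1/9: linearity sums the 2 kernel integrals
for t in [0, 1/9): the term is ∫ 3*sqrt(t)·t^(s-1)
segment [1/9, ∞) carries sqrt(3)*t**(1/4)*exp(-3*sqrt(t)); integrate it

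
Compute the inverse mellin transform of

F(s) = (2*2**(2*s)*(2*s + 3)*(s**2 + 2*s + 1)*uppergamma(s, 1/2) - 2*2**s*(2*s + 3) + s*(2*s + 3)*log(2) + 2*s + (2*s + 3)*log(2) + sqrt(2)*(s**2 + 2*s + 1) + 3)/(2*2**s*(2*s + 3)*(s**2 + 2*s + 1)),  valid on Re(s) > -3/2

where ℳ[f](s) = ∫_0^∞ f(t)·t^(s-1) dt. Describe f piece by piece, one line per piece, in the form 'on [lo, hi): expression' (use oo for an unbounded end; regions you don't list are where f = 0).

integrate the 3 segments split at 1/2, 1, then add the results
for t in [0, 1/2): the term is ∫ t**(3/2)·t^(s-1)
∫ over [1/2, 1) of t*log(t)·t^(s-1) joins the sum
[1, ∞) adds the kernel integral of exp(-t/2)

on [0, 1/2): t**(3/2)
on [1/2, 1): t*log(t)
on [1, oo): exp(-t/2)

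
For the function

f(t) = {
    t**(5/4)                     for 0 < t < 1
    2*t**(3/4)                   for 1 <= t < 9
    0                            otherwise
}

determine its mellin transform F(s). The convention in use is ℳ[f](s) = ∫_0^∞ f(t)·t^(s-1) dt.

undo the shared t-power: t**(3/4) on [0, 1); 2*t**(1/4) on [1, 9)
strip the power substitution: t**(3/2) on [0, 1); 2*sqrt(t) on [1, 3)
f breaks at 1 into 2 integrals to sum
piece [0, 1): integrate t**(5/4) against the kernel
for t in [1, 9): the term is ∫ 2*t**(3/4)·t^(s-1)

4*(2*3**(2*s + 3/2)*(4*s + 5) - 4*s - 7)/((4*s + 3)*(4*s + 5))
  Re(s) > -5/4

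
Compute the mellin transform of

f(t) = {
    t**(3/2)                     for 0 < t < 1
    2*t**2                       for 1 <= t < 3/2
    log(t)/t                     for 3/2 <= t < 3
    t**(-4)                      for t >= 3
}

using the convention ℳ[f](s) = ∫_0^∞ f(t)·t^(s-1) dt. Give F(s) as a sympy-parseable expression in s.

(324*2**s*(s - 4)*(s + 2)*(s**2 - 2*s + 1) - 324*2**s*(s - 4)*(2*s + 3)*(s**2 - 2*s + 1) - 108*3**s*s*(s - 4)*(s + 2)*(2*s + 3)*log(3) + 108*3**s*s*(s - 4)*(s + 2)*(2*s + 3)*log(2) - 108*3**s*(s - 4)*(s + 2)*(2*s + 3)*log(2) + 108*3**s*(s - 4)*(s + 2)*(2*s + 3) + 108*3**s*(s - 4)*(s + 2)*(2*s + 3)*log(3) + 729*3**s*(s - 4)*(2*s + 3)*(s**2 - 2*s + 1) + 54*6**s*s*(s - 4)*(s + 2)*(2*s + 3)*log(3) - 54*6**s*(s - 4)*(s + 2)*(2*s + 3)*log(3) - 54*6**s*(s - 4)*(s + 2)*(2*s + 3) - 2*6**s*(s + 2)*(2*s + 3)*(s**2 - 2*s + 1))/(162*2**s*(s - 4)*(s + 2)*(2*s + 3)*(s**2 - 2*s + 1))
  -3/2 < Re(s) < 4

the 4 pieces separated at 1, 3/2, 3 each add one integral
∫ over [0, 1) of t**(3/2)·t^(s-1) joins the sum
piece [1, 3/2): integrate 2*t**2 against the kernel
segment [3/2, 3) carries log(t)/t; integrate it
on [3, ∞) integrate f = t**(-4) against the kernel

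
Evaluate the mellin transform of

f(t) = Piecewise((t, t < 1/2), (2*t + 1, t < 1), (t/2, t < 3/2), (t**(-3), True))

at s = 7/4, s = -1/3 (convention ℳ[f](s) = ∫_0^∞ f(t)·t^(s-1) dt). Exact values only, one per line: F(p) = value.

slice at 1/2, 1, 3/2, transform all 4 pieces, and sum them
for t in [0, 1/2): the term is ∫ t·t^(s-1)
over [1/2, 1), the kernel integral of (2*t + 1) enters the sum
on [1, 3/2): add ∫ t/2·t^(s-1) dt
for t in [3/2, ∞): the term is ∫ t**(-3)·t^(s-1)

F(7/4) = 2**(1/4)*(-2610 + 5299*3**(3/4) + 7740*2**(3/4))/13860
F(-1/3) = 2**(1/3)*(-405*2**(2/3) + 437*3**(2/3) + 2430)/1080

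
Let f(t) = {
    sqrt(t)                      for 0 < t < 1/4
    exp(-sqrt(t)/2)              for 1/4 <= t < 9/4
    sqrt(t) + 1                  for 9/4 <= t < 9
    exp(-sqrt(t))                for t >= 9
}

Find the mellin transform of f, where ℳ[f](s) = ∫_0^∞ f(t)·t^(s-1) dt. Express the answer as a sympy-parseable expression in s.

(2**(2*s + 1)*s*(2*s + 1)*uppergamma(2*s, 3) + 2**(4*s + 1)*s*(2*s + 1)*uppergamma(2*s, 1/4) - 2**(4*s + 1)*s*(2*s + 1)*uppergamma(2*s, 3/4) + 8*36**s*s + 36**s - 5*9**s*s - 9**s + s)/(4**s*s*(2*s + 1))
  Re(s) > -1/2

reversing the power substitution: t on [0, 1/2); exp(-t/2) on [1/2, 3/2); t + 1 on [3/2, 3); …
along the cuts 1/4, 9/4, 9, ℳ[f](s) splits into 4 integrals
piece [0, 1/4): integrate sqrt(t) against the kernel
∫ over [1/4, 9/4) of exp(-sqrt(t)/2)·t^(s-1) joins the sum
∫ (sqrt(t) + 1)·t^(s-1) over [9/4, 9)
over [9, ∞), the kernel integral of exp(-sqrt(t)) enters the sum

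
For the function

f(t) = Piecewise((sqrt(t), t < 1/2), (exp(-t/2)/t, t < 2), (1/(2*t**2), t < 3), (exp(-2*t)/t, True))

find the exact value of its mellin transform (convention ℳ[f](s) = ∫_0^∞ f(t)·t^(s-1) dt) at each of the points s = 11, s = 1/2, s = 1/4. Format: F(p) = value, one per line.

peel off the shared t-power: t**(3/2) on [0, 1/2); exp(-t/2) on [1/2, 2); 1/(2*t) on [2, 3); …
integrate the 4 segments split at 1/2, 2, 3, then add the results
∫ over [0, 1/2) of sqrt(t)·t^(s-1) joins the sum
[1/2, 2) adds the kernel integral of exp(-t/2)/t
between 2 and 3 the integrand is 1/(2*t**2)·t^(s-1)
between 3 and ∞ the integrand is exp(-2*t)/t·t^(s-1)

F(11) = -1010083840*exp(-1) + sqrt(2)/47104 + 1047735*exp(-6)/8 + 19171/18 + 122145247909*exp(-1/4)/256
F(1/2) = -sqrt(2)*sqrt(pi)*erfc(1/2) - sqrt(2)*exp(-1) - sqrt(3)/27 - 2*sqrt(2)*sqrt(pi)*erfc(sqrt(6)) + 2*sqrt(3)*exp(-6)/3 + sqrt(2)/12 + sqrt(2)*sqrt(pi)*erfc(1) + 1/2 + 2*sqrt(2)*exp(-1/4)
F(1/4) = -2**(1/4)*uppergamma(-3/4, 1)/2 - 2*3**(1/4)/63 + 2**(3/4)*uppergamma(-3/4, 6) + 31*2**(1/4)/42 + 2**(1/4)*uppergamma(-3/4, 1/4)/2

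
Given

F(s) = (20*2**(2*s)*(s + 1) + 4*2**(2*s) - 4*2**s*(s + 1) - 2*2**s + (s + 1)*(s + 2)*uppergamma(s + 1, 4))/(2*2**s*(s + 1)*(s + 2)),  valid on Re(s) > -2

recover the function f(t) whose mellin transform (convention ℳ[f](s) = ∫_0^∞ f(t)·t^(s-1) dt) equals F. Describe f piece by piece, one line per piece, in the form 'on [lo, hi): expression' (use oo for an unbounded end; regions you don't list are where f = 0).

strip the shared t-power: t on [0, 1); 2*t + 1 on [1, 2); exp(-2*t) on [2, ∞)
summing 3 kernel integrals split by 1, 2 yields ℳ[f](s)
the [0, 1) slice contributes ∫ t**2·t^(s-1) dt
∫ over [1, 2) of t*(2*t + 1)·t^(s-1) joins the sum
on [2, ∞): add ∫ t*exp(-2*t)·t^(s-1) dt

on [0, 1): t**2
on [1, 2): t*(2*t + 1)
on [2, oo): t*exp(-2*t)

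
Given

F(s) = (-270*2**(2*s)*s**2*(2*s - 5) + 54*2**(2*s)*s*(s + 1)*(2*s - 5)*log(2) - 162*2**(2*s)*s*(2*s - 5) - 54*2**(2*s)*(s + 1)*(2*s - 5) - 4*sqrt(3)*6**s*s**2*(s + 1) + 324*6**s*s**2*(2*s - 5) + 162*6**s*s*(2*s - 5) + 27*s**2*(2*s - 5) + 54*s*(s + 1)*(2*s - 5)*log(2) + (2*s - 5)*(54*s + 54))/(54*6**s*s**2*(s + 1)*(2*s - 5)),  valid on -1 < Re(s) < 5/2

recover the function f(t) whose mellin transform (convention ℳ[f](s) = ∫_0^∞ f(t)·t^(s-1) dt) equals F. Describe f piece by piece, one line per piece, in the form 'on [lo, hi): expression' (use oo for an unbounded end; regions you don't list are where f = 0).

on [0, 1/6): 3*t
on [1/6, 2/3): log(3*t)
on [2/3, 1): 3*t + 3
on [1, oo): sqrt(3)/(27*t**(5/2))

strip the common scale on t: t on [0, 1/2); log(t) on [1/2, 2); t + 3 on [2, 3); …
treat the 4 regions marked off by 1/6, 2/3, 1 separately and sum
between 0 and 1/6 the integrand is 3*t·t^(s-1)
[1/6, 2/3) adds the kernel integral of log(3*t)
between 2/3 and 1 the integrand is (3*t + 3)·t^(s-1)
∫ over [1, ∞) of sqrt(3)/(27*t**(5/2))·t^(s-1) joins the sum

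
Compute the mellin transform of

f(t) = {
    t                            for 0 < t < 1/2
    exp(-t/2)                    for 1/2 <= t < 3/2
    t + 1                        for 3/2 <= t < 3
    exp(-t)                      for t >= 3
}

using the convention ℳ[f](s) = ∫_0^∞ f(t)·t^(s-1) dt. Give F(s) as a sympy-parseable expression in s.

(2*2**s*s*(s + 1)*uppergamma(s, 3) - 5*3**s*s - 2*3**s + 2*4**s*s*(s + 1)*uppergamma(s, 1/4) - 2*4**s*s*(s + 1)*uppergamma(s, 3/4) + 8*6**s*s + 2*6**s + s)/(2*2**s*s*(s + 1))
  Re(s) > -1

cuts at 1/2, 3/2, 3: linearity sums the 4 kernel integrals
segment 0 to 1/2 holds t; add its integral
on [1/2, 3/2): add ∫ exp(-t/2)·t^(s-1) dt
on [3/2, 3) integrate f = (t + 1) against the kernel
piece [3, ∞): integrate exp(-t) against the kernel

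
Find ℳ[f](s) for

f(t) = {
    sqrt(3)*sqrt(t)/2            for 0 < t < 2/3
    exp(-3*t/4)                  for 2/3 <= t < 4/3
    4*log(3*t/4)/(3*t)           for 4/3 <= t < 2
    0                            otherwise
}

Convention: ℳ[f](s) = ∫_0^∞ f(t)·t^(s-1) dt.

invert the common scale on t to get sqrt(2)*sqrt(t)/2 on [0, 1); exp(-t/2) on [1, 2); 2*log(t/2)/t on [2, 3)
reversing the common scale on t: sqrt(t) on [0, 1/2); exp(-t) on [1/2, 1); log(t)/t on [1, 3/2)
cuts at 2/3, 4/3: linearity sums the 3 kernel integrals
segment [0, 2/3) carries sqrt(3)*sqrt(t)/2; integrate it
∫ over [2/3, 4/3) of exp(-3*t/4)·t^(s-1) joins the sum
piece [4/3, 2): integrate 4*log(3*t/4)/(3*t) against the kernel

2**s*3**(-s - 1)*(3*2**s*(2*s + 1)*(s**2 - 2*s + 1)*uppergamma(s, 1/2) - 3*2**s*(2*s + 1)*(s**2 - 2*s + 1)*uppergamma(s, 1) + 2**s*(6*s + 3) + 3**s*s*(2*s + 1)*(-2*log(2) + 2*log(3)) + 3**s*(-4*s - 2) + 3**s*(2*s + 1)*(-2*log(3) + 2*log(2)) + sqrt(2)*(3*s**2 - 6*s + 3))/((2*s + 1)*(s**2 - 2*s + 1))
  Re(s) > -1/2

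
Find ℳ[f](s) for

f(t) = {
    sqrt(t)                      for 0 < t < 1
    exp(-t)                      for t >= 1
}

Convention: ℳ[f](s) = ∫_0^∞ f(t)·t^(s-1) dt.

f breaks at 1 into 2 integrals to sum
∫ over [0, 1) of sqrt(t)·t^(s-1) joins the sum
∫ exp(-t)·t^(s-1) over [1, ∞)

((2*s + 1)*uppergamma(s, 1) + 2)/(2*s + 1)
  Re(s) > -1/2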